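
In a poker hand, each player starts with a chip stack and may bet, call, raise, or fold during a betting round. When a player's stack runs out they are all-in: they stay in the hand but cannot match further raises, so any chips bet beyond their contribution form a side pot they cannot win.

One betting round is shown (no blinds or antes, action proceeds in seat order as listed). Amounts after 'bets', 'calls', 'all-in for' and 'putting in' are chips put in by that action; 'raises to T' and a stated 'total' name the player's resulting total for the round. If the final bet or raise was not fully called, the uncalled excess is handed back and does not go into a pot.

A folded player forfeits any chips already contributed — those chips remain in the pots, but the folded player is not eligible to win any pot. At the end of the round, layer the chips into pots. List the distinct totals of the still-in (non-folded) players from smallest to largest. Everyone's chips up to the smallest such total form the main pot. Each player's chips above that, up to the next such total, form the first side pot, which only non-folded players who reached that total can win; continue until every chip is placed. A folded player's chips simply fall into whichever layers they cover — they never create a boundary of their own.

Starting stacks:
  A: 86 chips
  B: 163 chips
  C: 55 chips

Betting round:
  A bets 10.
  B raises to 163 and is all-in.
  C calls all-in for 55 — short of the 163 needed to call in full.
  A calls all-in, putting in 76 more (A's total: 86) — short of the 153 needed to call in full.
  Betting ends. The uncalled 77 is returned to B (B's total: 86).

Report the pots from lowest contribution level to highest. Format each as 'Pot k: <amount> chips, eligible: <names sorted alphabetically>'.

Pot 1: 165 chips, eligible: A, B, C
Pot 2: 62 chips, eligible: A, B

Derivation:
Contributions (after 77 returned to B): A=86, B=86, C=55
Pot levels (distinct totals of non-folded players): 55, 86
Layer 1-55: 55 each from A, B, C = 55*3 = 165 chips; eligible A, B, C
Layer 56-86: 31 each from A, B = 31*2 = 62 chips; eligible A, B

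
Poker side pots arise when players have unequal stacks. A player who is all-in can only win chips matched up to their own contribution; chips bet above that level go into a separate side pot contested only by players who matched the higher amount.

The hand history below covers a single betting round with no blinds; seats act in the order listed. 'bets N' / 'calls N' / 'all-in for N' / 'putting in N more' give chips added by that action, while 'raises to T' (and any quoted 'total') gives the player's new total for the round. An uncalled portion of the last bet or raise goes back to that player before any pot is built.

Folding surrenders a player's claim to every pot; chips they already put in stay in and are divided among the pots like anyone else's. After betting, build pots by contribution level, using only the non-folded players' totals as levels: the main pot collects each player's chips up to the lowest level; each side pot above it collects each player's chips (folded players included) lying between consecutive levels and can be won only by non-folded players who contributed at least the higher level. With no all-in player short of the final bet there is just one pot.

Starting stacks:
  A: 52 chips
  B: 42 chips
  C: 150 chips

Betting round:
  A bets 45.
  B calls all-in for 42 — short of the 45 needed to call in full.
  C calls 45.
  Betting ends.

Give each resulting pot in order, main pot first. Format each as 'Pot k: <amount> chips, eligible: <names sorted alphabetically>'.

Pot 1: 126 chips, eligible: A, B, C
Pot 2: 6 chips, eligible: A, C

Derivation:
Contributions: A=45, B=42, C=45
Pot levels (distinct totals of non-folded players): 42, 45
Layer 1-42: 42 each from A, B, C = 42*3 = 126 chips; eligible A, B, C
Layer 43-45: 3 each from A, C = 3*2 = 6 chips; eligible A, C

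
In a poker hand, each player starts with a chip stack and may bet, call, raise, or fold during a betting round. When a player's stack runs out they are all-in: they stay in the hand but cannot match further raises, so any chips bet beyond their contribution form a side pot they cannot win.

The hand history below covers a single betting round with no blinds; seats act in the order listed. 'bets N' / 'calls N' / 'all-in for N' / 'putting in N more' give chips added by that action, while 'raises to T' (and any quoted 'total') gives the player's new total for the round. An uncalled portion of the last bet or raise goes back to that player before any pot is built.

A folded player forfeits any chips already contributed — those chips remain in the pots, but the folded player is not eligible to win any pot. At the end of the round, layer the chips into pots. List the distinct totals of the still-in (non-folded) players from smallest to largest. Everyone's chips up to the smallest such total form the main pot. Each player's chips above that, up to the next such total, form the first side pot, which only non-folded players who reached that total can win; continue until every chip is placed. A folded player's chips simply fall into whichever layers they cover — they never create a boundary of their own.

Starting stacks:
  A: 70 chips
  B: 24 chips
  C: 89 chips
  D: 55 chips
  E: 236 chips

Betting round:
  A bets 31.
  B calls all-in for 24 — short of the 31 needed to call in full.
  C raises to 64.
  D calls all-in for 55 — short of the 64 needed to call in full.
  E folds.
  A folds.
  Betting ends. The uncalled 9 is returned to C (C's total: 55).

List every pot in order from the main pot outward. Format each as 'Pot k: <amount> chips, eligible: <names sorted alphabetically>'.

Contributions (after 9 returned to C): A=31, B=24, C=55, D=55
Folded: A, E
Pot levels (distinct totals of non-folded players): 24, 55
Layer 1-24: 24 each from A, B, C, D = 24*4 = 96 chips; eligible B, C, D
Layer 25-55: A 7 + C 31 + D 31 = 69 chips; eligible C, D

Pot 1: 96 chips, eligible: B, C, D
Pot 2: 69 chips, eligible: C, D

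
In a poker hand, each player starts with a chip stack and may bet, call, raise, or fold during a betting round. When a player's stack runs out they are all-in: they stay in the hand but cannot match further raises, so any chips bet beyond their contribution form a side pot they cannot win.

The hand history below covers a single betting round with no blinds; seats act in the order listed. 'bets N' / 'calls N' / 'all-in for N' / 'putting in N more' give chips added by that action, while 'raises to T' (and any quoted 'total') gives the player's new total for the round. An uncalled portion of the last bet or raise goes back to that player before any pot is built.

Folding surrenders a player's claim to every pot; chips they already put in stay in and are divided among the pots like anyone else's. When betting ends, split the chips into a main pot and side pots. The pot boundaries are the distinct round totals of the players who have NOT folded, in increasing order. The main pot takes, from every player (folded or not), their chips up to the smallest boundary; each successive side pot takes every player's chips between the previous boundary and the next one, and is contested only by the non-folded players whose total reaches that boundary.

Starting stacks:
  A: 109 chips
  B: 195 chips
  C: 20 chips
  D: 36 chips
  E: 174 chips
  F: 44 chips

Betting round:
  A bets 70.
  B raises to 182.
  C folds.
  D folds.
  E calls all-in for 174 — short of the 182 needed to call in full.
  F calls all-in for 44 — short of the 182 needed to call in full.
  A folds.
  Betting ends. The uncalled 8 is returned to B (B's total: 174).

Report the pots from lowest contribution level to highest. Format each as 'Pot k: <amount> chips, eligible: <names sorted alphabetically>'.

Contributions (after 8 returned to B): A=70, B=174, E=174, F=44
Folded: A, C, D
Pot levels (distinct totals of non-folded players): 44, 174
Layer 1-44: 44 each from A, B, E, F = 44*4 = 176 chips; eligible B, E, F
Layer 45-174: A 26 + B 130 + E 130 = 286 chips; eligible B, E

Pot 1: 176 chips, eligible: B, E, F
Pot 2: 286 chips, eligible: B, E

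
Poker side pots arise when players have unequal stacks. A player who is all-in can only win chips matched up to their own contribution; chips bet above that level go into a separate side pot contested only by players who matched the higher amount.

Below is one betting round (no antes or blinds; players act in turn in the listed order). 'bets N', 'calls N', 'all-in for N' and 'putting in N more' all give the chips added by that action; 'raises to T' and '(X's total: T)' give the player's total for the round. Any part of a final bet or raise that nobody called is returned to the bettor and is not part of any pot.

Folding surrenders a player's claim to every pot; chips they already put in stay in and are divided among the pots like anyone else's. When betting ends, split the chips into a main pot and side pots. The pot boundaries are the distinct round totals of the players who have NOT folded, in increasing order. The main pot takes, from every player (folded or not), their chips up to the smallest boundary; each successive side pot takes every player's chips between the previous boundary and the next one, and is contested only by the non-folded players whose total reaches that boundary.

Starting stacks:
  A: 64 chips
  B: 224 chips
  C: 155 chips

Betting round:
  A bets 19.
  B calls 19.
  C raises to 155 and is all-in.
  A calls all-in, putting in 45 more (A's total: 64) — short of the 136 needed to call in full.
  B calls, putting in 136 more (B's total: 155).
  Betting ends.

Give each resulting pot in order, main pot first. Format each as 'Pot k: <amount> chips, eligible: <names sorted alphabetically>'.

Pot 1: 192 chips, eligible: A, B, C
Pot 2: 182 chips, eligible: B, C

Derivation:
Contributions: A=64, B=155, C=155
Pot levels (distinct totals of non-folded players): 64, 155
Layer 1-64: 64 each from A, B, C = 64*3 = 192 chips; eligible A, B, C
Layer 65-155: 91 each from B, C = 91*2 = 182 chips; eligible B, C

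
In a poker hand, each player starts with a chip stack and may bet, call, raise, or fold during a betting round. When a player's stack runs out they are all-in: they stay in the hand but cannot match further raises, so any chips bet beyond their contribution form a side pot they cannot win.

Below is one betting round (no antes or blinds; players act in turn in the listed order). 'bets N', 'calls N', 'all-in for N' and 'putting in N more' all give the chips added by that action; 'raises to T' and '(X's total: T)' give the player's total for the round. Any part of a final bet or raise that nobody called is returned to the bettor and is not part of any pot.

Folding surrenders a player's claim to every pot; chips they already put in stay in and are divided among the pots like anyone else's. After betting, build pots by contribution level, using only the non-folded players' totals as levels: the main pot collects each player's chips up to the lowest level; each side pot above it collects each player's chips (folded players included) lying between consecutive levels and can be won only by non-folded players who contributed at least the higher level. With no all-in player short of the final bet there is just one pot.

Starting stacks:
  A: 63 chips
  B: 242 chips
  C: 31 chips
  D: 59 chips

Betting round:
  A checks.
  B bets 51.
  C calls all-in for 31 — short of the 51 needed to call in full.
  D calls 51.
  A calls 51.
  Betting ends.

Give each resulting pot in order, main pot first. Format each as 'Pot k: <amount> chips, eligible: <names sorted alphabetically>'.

Pot 1: 124 chips, eligible: A, B, C, D
Pot 2: 60 chips, eligible: A, B, D

Derivation:
Contributions: A=51, B=51, C=31, D=51
Pot levels (distinct totals of non-folded players): 31, 51
Layer 1-31: 31 each from A, B, C, D = 31*4 = 124 chips; eligible A, B, C, D
Layer 32-51: 20 each from A, B, D = 20*3 = 60 chips; eligible A, B, D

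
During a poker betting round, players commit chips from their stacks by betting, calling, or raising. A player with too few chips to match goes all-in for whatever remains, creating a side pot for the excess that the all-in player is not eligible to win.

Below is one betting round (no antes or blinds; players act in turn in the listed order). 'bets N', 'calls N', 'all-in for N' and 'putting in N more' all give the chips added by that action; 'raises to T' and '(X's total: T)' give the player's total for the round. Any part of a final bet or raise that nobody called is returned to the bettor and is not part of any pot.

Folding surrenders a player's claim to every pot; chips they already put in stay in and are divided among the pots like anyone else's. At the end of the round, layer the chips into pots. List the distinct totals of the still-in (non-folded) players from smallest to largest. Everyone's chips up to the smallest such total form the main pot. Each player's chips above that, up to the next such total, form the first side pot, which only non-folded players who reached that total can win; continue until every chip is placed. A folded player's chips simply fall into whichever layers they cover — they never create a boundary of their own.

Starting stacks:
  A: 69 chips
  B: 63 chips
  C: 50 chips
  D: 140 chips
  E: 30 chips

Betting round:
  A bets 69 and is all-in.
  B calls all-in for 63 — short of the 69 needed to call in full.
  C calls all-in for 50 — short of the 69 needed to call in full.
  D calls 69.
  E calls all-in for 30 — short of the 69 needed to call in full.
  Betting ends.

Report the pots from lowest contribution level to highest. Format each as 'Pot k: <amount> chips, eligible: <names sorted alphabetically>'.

Contributions: A=69, B=63, C=50, D=69, E=30
Pot levels (distinct totals of non-folded players): 30, 50, 63, 69
Layer 1-30: 30 each from A, B, C, D, E = 30*5 = 150 chips; eligible A, B, C, D, E
Layer 31-50: 20 each from A, B, C, D = 20*4 = 80 chips; eligible A, B, C, D
Layer 51-63: 13 each from A, B, D = 13*3 = 39 chips; eligible A, B, D
Layer 64-69: 6 each from A, D = 6*2 = 12 chips; eligible A, D

Pot 1: 150 chips, eligible: A, B, C, D, E
Pot 2: 80 chips, eligible: A, B, C, D
Pot 3: 39 chips, eligible: A, B, D
Pot 4: 12 chips, eligible: A, D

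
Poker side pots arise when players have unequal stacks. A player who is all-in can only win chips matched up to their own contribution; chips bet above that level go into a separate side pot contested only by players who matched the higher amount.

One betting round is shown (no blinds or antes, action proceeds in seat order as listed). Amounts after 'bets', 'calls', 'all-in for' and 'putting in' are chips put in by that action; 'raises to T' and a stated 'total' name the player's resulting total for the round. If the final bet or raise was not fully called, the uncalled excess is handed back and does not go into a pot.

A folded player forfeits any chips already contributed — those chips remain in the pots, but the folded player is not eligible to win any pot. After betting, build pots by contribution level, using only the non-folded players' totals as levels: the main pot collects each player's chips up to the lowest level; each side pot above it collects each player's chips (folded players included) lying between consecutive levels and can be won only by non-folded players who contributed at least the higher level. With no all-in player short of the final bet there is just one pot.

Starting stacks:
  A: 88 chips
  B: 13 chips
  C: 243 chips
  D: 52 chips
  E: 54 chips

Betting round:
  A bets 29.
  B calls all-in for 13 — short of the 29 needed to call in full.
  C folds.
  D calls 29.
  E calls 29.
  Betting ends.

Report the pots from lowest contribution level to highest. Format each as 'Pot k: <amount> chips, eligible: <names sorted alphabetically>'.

Contributions: A=29, B=13, D=29, E=29
Folded: C
Pot levels (distinct totals of non-folded players): 13, 29
Layer 1-13: 13 each from A, B, D, E = 13*4 = 52 chips; eligible A, B, D, E
Layer 14-29: 16 each from A, D, E = 16*3 = 48 chips; eligible A, D, E

Pot 1: 52 chips, eligible: A, B, D, E
Pot 2: 48 chips, eligible: A, D, E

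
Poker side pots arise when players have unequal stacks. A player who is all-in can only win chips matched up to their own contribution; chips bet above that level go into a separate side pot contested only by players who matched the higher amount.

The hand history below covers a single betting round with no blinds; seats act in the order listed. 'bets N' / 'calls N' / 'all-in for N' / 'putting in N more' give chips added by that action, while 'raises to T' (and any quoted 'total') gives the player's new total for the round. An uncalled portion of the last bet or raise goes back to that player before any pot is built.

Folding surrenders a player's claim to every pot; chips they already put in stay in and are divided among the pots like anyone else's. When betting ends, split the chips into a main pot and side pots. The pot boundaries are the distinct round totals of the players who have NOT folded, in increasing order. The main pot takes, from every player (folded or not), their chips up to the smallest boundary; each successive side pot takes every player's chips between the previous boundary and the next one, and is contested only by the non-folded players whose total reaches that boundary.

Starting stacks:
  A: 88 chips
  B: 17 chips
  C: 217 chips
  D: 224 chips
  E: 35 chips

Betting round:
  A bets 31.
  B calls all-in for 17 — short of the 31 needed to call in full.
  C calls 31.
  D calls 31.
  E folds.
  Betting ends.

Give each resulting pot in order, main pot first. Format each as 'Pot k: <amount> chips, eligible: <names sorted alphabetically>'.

Contributions: A=31, B=17, C=31, D=31
Folded: E
Pot levels (distinct totals of non-folded players): 17, 31
Layer 1-17: 17 each from A, B, C, D = 17*4 = 68 chips; eligible A, B, C, D
Layer 18-31: 14 each from A, C, D = 14*3 = 42 chips; eligible A, C, D

Pot 1: 68 chips, eligible: A, B, C, D
Pot 2: 42 chips, eligible: A, C, D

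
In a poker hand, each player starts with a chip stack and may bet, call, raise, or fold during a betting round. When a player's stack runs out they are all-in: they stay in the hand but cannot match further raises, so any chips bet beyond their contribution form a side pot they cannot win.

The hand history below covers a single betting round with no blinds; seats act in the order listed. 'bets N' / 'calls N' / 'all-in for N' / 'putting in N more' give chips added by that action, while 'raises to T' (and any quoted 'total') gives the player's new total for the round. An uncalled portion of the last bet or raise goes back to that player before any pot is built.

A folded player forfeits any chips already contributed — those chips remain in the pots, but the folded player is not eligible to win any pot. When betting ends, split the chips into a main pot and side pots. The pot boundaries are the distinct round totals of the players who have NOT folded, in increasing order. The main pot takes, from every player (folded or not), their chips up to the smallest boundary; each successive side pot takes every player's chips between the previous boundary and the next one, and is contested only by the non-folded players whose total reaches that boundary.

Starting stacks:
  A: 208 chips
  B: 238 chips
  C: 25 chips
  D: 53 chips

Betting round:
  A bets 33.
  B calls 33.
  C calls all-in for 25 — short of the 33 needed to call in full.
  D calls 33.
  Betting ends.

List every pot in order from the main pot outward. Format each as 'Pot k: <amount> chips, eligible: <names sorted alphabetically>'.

Pot 1: 100 chips, eligible: A, B, C, D
Pot 2: 24 chips, eligible: A, B, D

Derivation:
Contributions: A=33, B=33, C=25, D=33
Pot levels (distinct totals of non-folded players): 25, 33
Layer 1-25: 25 each from A, B, C, D = 25*4 = 100 chips; eligible A, B, C, D
Layer 26-33: 8 each from A, B, D = 8*3 = 24 chips; eligible A, B, D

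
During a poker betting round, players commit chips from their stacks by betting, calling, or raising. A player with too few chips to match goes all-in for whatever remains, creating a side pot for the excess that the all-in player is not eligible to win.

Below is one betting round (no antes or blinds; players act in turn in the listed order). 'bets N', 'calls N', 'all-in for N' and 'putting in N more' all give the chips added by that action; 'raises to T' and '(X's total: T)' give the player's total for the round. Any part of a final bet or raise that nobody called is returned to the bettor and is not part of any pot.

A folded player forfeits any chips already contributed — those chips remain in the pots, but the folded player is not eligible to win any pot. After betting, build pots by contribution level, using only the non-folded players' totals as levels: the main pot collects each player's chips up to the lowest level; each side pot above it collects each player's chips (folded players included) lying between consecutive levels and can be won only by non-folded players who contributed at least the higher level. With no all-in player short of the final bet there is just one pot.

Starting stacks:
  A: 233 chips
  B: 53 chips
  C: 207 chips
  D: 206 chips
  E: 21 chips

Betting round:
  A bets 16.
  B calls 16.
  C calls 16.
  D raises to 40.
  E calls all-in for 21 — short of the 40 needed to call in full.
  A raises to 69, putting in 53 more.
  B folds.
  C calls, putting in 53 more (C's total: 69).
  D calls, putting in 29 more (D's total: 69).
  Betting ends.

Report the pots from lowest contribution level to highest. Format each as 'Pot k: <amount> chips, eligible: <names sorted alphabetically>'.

Pot 1: 100 chips, eligible: A, C, D, E
Pot 2: 144 chips, eligible: A, C, D

Derivation:
Contributions: A=69, B=16, C=69, D=69, E=21
Folded: B
Pot levels (distinct totals of non-folded players): 21, 69
Layer 1-21: A 21 + B 16 + C 21 + D 21 + E 21 = 100 chips; eligible A, C, D, E
Layer 22-69: 48 each from A, C, D = 48*3 = 144 chips; eligible A, C, D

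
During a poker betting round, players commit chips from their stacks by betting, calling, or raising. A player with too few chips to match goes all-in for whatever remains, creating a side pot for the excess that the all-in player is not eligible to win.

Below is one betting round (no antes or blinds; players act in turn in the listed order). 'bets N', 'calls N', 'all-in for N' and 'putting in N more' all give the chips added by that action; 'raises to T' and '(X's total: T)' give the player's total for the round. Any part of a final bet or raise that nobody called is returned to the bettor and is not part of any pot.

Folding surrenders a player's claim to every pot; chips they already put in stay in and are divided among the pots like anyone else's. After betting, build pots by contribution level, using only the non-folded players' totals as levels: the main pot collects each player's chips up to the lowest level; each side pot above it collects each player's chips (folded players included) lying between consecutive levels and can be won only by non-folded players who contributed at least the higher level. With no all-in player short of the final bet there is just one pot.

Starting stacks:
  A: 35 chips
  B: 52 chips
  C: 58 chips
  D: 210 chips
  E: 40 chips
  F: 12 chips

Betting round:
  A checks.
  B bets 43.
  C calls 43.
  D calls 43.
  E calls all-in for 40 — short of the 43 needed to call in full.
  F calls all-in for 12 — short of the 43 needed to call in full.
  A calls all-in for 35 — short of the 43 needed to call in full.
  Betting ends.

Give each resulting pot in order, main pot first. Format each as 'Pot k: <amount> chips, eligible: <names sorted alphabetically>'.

Pot 1: 72 chips, eligible: A, B, C, D, E, F
Pot 2: 115 chips, eligible: A, B, C, D, E
Pot 3: 20 chips, eligible: B, C, D, E
Pot 4: 9 chips, eligible: B, C, D

Derivation:
Contributions: A=35, B=43, C=43, D=43, E=40, F=12
Pot levels (distinct totals of non-folded players): 12, 35, 40, 43
Layer 1-12: 12 each from A, B, C, D, E, F = 12*6 = 72 chips; eligible A, B, C, D, E, F
Layer 13-35: 23 each from A, B, C, D, E = 23*5 = 115 chips; eligible A, B, C, D, E
Layer 36-40: 5 each from B, C, D, E = 5*4 = 20 chips; eligible B, C, D, E
Layer 41-43: 3 each from B, C, D = 3*3 = 9 chips; eligible B, C, D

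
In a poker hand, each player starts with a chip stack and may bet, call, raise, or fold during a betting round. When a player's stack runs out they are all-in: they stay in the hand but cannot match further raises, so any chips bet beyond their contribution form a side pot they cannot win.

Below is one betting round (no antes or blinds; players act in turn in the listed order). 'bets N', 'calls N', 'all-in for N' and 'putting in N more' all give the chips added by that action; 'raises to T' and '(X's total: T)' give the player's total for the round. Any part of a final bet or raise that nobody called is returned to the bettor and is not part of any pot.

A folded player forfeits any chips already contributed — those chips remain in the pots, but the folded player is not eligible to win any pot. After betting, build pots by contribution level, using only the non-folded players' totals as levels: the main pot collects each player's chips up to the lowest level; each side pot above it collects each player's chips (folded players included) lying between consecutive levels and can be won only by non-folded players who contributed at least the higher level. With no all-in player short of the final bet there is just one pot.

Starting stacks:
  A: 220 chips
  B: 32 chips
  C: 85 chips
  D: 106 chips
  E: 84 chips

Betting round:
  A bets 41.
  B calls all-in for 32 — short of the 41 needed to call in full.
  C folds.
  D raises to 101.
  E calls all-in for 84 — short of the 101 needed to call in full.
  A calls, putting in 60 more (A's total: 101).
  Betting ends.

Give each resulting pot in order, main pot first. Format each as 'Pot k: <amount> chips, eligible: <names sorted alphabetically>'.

Contributions: A=101, B=32, D=101, E=84
Folded: C
Pot levels (distinct totals of non-folded players): 32, 84, 101
Layer 1-32: 32 each from A, B, D, E = 32*4 = 128 chips; eligible A, B, D, E
Layer 33-84: 52 each from A, D, E = 52*3 = 156 chips; eligible A, D, E
Layer 85-101: 17 each from A, D = 17*2 = 34 chips; eligible A, D

Pot 1: 128 chips, eligible: A, B, D, E
Pot 2: 156 chips, eligible: A, D, E
Pot 3: 34 chips, eligible: A, D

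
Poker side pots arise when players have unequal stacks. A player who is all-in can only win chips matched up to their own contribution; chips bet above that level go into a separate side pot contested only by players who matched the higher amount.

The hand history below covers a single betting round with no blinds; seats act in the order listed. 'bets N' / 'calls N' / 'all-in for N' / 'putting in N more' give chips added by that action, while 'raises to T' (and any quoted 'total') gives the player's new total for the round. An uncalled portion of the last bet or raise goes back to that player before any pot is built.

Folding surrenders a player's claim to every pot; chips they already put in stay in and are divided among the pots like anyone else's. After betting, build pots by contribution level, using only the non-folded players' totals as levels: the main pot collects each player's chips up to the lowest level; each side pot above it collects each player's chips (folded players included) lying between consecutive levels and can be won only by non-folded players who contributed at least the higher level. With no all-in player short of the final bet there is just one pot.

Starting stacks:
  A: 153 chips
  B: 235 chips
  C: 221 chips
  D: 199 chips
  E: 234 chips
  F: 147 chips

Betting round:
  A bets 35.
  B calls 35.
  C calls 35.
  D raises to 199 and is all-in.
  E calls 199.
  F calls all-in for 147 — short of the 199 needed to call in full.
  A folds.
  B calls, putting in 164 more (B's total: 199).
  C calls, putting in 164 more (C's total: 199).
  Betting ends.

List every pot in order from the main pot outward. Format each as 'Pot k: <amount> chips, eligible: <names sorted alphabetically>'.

Contributions: A=35, B=199, C=199, D=199, E=199, F=147
Folded: A
Pot levels (distinct totals of non-folded players): 147, 199
Layer 1-147: A 35 + B 147 + C 147 + D 147 + E 147 + F 147 = 770 chips; eligible B, C, D, E, F
Layer 148-199: 52 each from B, C, D, E = 52*4 = 208 chips; eligible B, C, D, E

Pot 1: 770 chips, eligible: B, C, D, E, F
Pot 2: 208 chips, eligible: B, C, D, E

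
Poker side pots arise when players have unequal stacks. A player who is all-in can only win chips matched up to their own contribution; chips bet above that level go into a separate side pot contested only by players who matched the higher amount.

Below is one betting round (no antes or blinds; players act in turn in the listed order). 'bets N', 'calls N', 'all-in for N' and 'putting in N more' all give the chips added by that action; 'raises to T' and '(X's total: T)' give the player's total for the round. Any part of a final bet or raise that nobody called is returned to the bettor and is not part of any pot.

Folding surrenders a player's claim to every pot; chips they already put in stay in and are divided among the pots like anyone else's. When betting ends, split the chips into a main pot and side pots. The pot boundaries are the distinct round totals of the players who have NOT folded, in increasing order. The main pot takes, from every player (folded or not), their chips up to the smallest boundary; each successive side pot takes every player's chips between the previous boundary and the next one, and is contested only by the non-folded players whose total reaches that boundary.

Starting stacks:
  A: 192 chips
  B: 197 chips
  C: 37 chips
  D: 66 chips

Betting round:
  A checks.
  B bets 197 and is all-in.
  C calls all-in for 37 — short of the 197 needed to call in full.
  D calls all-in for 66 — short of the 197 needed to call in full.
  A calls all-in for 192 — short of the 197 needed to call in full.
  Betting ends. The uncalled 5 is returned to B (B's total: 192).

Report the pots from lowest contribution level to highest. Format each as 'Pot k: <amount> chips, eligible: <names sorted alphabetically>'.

Contributions (after 5 returned to B): A=192, B=192, C=37, D=66
Pot levels (distinct totals of non-folded players): 37, 66, 192
Layer 1-37: 37 each from A, B, C, D = 37*4 = 148 chips; eligible A, B, C, D
Layer 38-66: 29 each from A, B, D = 29*3 = 87 chips; eligible A, B, D
Layer 67-192: 126 each from A, B = 126*2 = 252 chips; eligible A, B

Pot 1: 148 chips, eligible: A, B, C, D
Pot 2: 87 chips, eligible: A, B, D
Pot 3: 252 chips, eligible: A, B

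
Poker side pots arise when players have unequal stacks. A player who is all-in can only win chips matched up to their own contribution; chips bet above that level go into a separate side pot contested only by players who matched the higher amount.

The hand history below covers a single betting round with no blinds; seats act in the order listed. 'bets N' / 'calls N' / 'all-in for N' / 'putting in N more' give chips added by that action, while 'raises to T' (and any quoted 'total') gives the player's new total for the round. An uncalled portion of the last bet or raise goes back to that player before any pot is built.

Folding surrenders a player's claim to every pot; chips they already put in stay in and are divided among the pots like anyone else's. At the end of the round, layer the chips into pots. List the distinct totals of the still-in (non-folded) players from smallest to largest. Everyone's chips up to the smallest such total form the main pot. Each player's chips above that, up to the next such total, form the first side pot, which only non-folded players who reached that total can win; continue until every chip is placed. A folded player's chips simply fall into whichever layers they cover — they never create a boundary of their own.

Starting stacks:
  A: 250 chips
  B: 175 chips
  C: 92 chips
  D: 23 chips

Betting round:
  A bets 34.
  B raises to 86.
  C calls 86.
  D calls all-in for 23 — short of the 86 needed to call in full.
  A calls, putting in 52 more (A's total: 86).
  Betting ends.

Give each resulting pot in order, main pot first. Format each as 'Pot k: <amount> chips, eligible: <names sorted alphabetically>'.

Pot 1: 92 chips, eligible: A, B, C, D
Pot 2: 189 chips, eligible: A, B, C

Derivation:
Contributions: A=86, B=86, C=86, D=23
Pot levels (distinct totals of non-folded players): 23, 86
Layer 1-23: 23 each from A, B, C, D = 23*4 = 92 chips; eligible A, B, C, D
Layer 24-86: 63 each from A, B, C = 63*3 = 189 chips; eligible A, B, C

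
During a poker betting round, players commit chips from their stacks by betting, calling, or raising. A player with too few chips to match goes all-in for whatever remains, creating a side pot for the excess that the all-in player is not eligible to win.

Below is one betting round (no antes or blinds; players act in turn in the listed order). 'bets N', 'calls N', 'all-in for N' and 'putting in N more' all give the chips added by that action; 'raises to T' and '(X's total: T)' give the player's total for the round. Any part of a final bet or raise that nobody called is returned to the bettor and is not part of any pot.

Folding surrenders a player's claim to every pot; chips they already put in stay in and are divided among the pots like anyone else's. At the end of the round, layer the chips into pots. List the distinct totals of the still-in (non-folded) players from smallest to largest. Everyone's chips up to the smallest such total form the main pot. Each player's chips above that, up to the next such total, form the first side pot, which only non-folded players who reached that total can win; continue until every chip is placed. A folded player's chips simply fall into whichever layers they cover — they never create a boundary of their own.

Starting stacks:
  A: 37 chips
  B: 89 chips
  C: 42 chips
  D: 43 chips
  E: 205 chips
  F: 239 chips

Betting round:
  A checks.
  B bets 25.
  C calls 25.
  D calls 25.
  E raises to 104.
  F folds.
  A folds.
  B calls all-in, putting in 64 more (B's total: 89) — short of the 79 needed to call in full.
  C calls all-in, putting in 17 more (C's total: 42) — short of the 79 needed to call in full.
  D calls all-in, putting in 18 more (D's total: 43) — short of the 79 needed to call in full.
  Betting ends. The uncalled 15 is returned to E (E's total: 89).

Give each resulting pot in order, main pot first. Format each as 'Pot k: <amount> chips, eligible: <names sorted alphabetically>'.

Contributions (after 15 returned to E): B=89, C=42, D=43, E=89
Folded: A, F
Pot levels (distinct totals of non-folded players): 42, 43, 89
Layer 1-42: 42 each from B, C, D, E = 42*4 = 168 chips; eligible B, C, D, E
Layer 43-43: 1 each from B, D, E = 1*3 = 3 chips; eligible B, D, E
Layer 44-89: 46 each from B, E = 46*2 = 92 chips; eligible B, E

Pot 1: 168 chips, eligible: B, C, D, E
Pot 2: 3 chips, eligible: B, D, E
Pot 3: 92 chips, eligible: B, E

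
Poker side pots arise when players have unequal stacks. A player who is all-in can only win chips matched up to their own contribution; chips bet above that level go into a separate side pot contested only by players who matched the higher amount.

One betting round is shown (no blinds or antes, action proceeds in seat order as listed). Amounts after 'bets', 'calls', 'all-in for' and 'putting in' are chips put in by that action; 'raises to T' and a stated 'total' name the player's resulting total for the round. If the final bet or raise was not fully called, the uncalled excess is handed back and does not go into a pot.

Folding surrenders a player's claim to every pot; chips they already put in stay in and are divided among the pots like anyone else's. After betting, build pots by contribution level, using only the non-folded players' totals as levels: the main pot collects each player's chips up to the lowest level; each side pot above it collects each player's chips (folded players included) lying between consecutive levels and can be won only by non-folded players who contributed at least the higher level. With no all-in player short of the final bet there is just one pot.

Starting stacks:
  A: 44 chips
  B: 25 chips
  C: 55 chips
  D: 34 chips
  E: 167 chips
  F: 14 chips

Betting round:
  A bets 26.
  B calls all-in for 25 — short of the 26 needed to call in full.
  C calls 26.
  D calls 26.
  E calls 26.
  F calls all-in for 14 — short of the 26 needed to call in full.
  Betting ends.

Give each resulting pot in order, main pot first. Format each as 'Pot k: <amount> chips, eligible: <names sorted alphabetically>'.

Contributions: A=26, B=25, C=26, D=26, E=26, F=14
Pot levels (distinct totals of non-folded players): 14, 25, 26
Layer 1-14: 14 each from A, B, C, D, E, F = 14*6 = 84 chips; eligible A, B, C, D, E, F
Layer 15-25: 11 each from A, B, C, D, E = 11*5 = 55 chips; eligible A, B, C, D, E
Layer 26-26: 1 each from A, C, D, E = 1*4 = 4 chips; eligible A, C, D, E

Pot 1: 84 chips, eligible: A, B, C, D, E, F
Pot 2: 55 chips, eligible: A, B, C, D, E
Pot 3: 4 chips, eligible: A, C, D, E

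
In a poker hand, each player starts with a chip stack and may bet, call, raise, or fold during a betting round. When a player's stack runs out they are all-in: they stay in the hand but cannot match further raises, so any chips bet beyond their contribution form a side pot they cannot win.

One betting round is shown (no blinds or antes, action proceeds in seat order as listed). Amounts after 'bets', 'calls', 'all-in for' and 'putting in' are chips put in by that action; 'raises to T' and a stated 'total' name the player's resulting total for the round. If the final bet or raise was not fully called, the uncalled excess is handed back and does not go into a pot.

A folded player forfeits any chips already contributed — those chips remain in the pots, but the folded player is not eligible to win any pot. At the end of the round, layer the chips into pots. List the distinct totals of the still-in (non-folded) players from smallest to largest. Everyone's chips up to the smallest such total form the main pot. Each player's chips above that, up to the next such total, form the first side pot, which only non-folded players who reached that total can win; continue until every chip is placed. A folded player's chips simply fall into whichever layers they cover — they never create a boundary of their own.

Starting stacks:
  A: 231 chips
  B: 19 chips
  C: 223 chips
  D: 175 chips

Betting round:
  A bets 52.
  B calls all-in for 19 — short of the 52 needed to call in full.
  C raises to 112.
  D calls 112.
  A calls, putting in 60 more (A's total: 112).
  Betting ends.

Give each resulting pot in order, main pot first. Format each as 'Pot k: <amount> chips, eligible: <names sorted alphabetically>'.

Contributions: A=112, B=19, C=112, D=112
Pot levels (distinct totals of non-folded players): 19, 112
Layer 1-19: 19 each from A, B, C, D = 19*4 = 76 chips; eligible A, B, C, D
Layer 20-112: 93 each from A, C, D = 93*3 = 279 chips; eligible A, C, D

Pot 1: 76 chips, eligible: A, B, C, D
Pot 2: 279 chips, eligible: A, C, D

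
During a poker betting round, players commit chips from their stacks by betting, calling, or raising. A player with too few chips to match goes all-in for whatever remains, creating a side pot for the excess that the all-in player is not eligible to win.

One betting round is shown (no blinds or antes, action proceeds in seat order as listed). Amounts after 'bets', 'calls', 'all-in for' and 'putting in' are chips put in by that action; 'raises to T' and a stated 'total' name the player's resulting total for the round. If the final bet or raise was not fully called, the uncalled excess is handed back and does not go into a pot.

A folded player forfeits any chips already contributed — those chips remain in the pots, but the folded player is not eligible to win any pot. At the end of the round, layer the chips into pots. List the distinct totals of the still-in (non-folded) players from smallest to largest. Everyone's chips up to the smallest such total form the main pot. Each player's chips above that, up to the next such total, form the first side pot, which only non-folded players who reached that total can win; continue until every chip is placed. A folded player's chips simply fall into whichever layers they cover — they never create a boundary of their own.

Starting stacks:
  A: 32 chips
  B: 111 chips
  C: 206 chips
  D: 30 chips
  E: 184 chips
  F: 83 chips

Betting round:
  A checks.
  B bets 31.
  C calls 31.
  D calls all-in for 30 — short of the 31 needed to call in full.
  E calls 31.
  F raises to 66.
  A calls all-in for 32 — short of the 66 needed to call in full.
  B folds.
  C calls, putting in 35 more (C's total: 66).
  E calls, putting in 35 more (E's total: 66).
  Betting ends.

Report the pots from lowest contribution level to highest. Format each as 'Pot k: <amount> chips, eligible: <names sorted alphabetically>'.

Contributions: A=32, B=31, C=66, D=30, E=66, F=66
Folded: B
Pot levels (distinct totals of non-folded players): 30, 32, 66
Layer 1-30: 30 each from A, B, C, D, E, F = 30*6 = 180 chips; eligible A, C, D, E, F
Layer 31-32: A 2 + B 1 + C 2 + E 2 + F 2 = 9 chips; eligible A, C, E, F
Layer 33-66: 34 each from C, E, F = 34*3 = 102 chips; eligible C, E, F

Pot 1: 180 chips, eligible: A, C, D, E, F
Pot 2: 9 chips, eligible: A, C, E, F
Pot 3: 102 chips, eligible: C, E, F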